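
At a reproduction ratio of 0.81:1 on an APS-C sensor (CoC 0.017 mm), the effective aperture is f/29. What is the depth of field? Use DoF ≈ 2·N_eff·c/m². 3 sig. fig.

At magnification m, DoF ≈ 2·N_eff·c/m² = 2 × 29 × 0.017 / 0.81² = 0.986 / 0.6561 ≈ 1.5 mm.

1.50 mm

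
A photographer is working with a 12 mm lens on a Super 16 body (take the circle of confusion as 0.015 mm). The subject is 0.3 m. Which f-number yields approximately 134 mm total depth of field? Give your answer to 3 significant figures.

Write h = H − f = f²/(N·c). The thin-lens limits are Dn = s·h/(h + (s−f)) and Df = s·h/(h − (s−f)), so DoF = Df − Dn = 2·s·(s−f)·h / (h² − (s−f)²).
That is a quadratic in h: DoF·h² − 2·s·(s−f)·h − DoF·(s−f)² = 0 ⇒ h = (s−f)·(s + √(s² + DoF²)) / DoF = 288 × (300 + √(300² + 134²)) / 134 = 288 × (300 + 328.567) / 134 ≈ 1350.9 mm.
Then N = f²/(c·h) = 12² / (0.015 × 1350.9) = 144 / 20.264 ≈ 7.11.

f/7.11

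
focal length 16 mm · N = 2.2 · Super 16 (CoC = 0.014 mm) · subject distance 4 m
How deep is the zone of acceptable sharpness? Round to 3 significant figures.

Hyperfocal distance H = f²/(N·c) + f = 16²/(2.2 × 0.014) + 16 = 256/0.0308 + 16 ≈ 8327.7 mm ≈ 8.328 m.
Near limit Dn = s·(H − f)/(H + s − 2f) = 4000 × (8327.7 − 16) / (8327.7 + 4000 − 2 × 16) = 4000 × 8311.7 / 12295.7 ≈ 2703.9 mm.
Far limit Df = s·(H − f)/(H − s) = 4000 × (8327.7 − 16) / (8327.7 − 4000) = 4000 × 8311.7 / 4327.7 ≈ 7682.3 mm.
Depth of field = Df − Dn = 7682.3 − 2703.9 ≈ 4978.4 mm ≈ 4.98 m.

4.98 m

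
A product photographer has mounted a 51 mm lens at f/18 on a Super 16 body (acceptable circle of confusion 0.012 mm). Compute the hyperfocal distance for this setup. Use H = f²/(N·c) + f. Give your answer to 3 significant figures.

Hyperfocal distance H = f²/(N·c) + f = 51²/(18 × 0.012) + 51 = 2601/0.216 + 51 ≈ 12092.7 mm ≈ 12.1 m.

12.1 m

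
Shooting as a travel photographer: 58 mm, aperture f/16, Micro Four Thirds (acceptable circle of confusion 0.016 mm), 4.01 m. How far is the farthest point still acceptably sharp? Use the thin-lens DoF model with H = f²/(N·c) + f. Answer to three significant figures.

5.73 m

Hyperfocal distance H = f²/(N·c) + f = 58²/(16 × 0.016) + 58 = 3364/0.256 + 58 ≈ 13198.6 mm ≈ 13.20 m.
Far limit Df = s·(H − f)/(H − s) = 4010 × (13198.6 − 58) / (13198.6 − 4010) = 4010 × 13140.6 / 9188.6 ≈ 5734.7 mm ≈ 5.73 m.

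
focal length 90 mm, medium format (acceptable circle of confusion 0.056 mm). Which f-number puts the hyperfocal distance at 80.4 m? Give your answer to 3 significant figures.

f/1.80

Rearrange H = f²/(N·c) + f for N: N = f² / ((H − f)·c).
N = 90² / ((80400 − 90) × 0.056) = 8100 / 4497 ≈ 1.80.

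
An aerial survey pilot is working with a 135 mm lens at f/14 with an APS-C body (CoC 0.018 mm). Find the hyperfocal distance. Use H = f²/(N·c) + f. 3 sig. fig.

Hyperfocal distance H = f²/(N·c) + f = 135²/(14 × 0.018) + 135 = 18225/0.252 + 135 ≈ 72456.4 mm ≈ 72.5 m.

72.5 m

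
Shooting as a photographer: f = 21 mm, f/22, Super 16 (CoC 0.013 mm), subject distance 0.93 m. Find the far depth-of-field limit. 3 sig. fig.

2.27 m

Hyperfocal distance H = f²/(N·c) + f = 21²/(22 × 0.013) + 21 = 441/0.286 + 21 ≈ 1563.0 mm ≈ 1.563 m.
Far limit Df = s·(H − f)/(H − s) = 930 × (1563.0 − 21) / (1563.0 − 930) = 930 × 1542.0 / 633.0 ≈ 2265.6 mm ≈ 2.27 m.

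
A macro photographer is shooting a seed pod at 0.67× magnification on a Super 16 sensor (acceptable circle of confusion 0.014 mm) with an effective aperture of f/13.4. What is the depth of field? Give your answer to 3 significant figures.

0.836 mm

At magnification m, DoF ≈ 2·N_eff·c/m² = 2 × 13.4 × 0.014 / 0.67² = 0.3752 / 0.4489 ≈ 0.836 mm.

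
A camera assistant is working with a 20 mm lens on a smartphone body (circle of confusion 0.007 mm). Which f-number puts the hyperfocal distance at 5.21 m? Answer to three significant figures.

Rearrange H = f²/(N·c) + f for N: N = f² / ((H − f)·c).
N = 20² / ((5210 − 20) × 0.007) = 400 / 36.33 ≈ 11.

f/11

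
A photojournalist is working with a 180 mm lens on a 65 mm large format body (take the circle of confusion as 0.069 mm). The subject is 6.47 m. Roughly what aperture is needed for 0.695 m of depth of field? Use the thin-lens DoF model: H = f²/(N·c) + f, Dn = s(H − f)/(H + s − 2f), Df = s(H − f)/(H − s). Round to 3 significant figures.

f/4

Write h = H − f = f²/(N·c). The thin-lens limits are Dn = s·h/(h + (s−f)) and Df = s·h/(h − (s−f)), so DoF = Df − Dn = 2·s·(s−f)·h / (h² − (s−f)²).
That is a quadratic in h: DoF·h² − 2·s·(s−f)·h − DoF·(s−f)² = 0 ⇒ h = (s−f)·(s + √(s² + DoF²)) / DoF = 6290 × (6470 + √(6470² + 695²)) / 695 = 6290 × (6470 + 6507.22) / 695 ≈ 117449 mm.
Then N = f²/(c·h) = 180² / (0.069 × 117449) = 32400 / 8103.9 ≈ 4.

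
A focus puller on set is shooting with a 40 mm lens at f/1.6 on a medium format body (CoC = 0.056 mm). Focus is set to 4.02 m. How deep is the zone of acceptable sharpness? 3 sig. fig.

1.89 m

Hyperfocal distance H = f²/(N·c) + f = 40²/(1.6 × 0.056) + 40 = 1600/0.0896 + 40 ≈ 17897.1 mm ≈ 17.90 m.
Near limit Dn = s·(H − f)/(H + s − 2f) = 4020 × (17897.1 − 40) / (17897.1 + 4020 − 2 × 40) = 4020 × 17857.1 / 21837.1 ≈ 3287.3 mm.
Far limit Df = s·(H − f)/(H − s) = 4020 × (17897.1 − 40) / (17897.1 − 4020) = 4020 × 17857.1 / 13877.1 ≈ 5172.9 mm.
Depth of field = Df − Dn = 5172.9 − 3287.3 ≈ 1885.6 mm ≈ 1.89 m.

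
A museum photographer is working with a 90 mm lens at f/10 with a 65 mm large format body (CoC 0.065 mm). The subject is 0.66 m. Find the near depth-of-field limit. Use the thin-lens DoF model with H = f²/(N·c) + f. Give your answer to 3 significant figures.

Hyperfocal distance H = f²/(N·c) + f = 90²/(10 × 0.065) + 90 = 8100/0.65 + 90 ≈ 12551.5 mm ≈ 12.55 m.
Near limit Dn = s·(H − f)/(H + s − 2f) = 660 × (12551.5 − 90) / (12551.5 + 660 − 2 × 90) = 660 × 12461.5 / 13031.5 ≈ 631.13 mm ≈ 0.631 m.

0.631 m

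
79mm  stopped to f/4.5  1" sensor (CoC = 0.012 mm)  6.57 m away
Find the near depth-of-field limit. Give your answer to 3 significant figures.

6.22 m

Hyperfocal distance H = f²/(N·c) + f = 79²/(4.5 × 0.012) + 79 = 6241/0.054 + 79 ≈ 115653.1 mm ≈ 115.7 m.
Near limit Dn = s·(H − f)/(H + s − 2f) = 6570 × (115653.1 − 79) / (115653.1 + 6570 − 2 × 79) = 6570 × 115574.1 / 122065.1 ≈ 6220.6 mm ≈ 6.22 m.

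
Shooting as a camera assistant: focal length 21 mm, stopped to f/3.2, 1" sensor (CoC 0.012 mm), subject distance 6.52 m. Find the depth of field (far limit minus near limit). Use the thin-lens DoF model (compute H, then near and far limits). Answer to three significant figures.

Hyperfocal distance H = f²/(N·c) + f = 21²/(3.2 × 0.012) + 21 = 441/0.0384 + 21 ≈ 11505.4 mm ≈ 11.51 m.
Near limit Dn = s·(H − f)/(H + s − 2f) = 6520 × (11505.4 − 21) / (11505.4 + 6520 − 2 × 21) = 6520 × 11484.4 / 17983.4 ≈ 4164 mm.
Far limit Df = s·(H − f)/(H − s) = 6520 × (11505.4 − 21) / (11505.4 − 6520) = 6520 × 11484.4 / 4985.4 ≈ 15020 mm.
Depth of field = Df − Dn = 15020 − 4164 ≈ 10856 mm ≈ 10.9 m.

10.9 m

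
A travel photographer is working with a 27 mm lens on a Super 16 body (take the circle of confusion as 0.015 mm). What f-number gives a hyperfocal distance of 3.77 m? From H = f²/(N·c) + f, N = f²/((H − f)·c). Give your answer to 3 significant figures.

f/13

Rearrange H = f²/(N·c) + f for N: N = f² / ((H − f)·c).
N = 27² / ((3770 − 27) × 0.015) = 729 / 56.14 ≈ 13.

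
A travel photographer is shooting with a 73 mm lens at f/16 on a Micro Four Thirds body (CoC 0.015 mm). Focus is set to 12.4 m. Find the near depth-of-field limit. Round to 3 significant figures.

7.97 m

Hyperfocal distance H = f²/(N·c) + f = 73²/(16 × 0.015) + 73 = 5329/0.24 + 73 ≈ 22277.2 mm ≈ 22.28 m.
Near limit Dn = s·(H − f)/(H + s − 2f) = 12400 × (22277.2 − 73) / (22277.2 + 12400 − 2 × 73) = 12400 × 22204.2 / 34531.2 ≈ 7973.4 mm ≈ 7.97 m.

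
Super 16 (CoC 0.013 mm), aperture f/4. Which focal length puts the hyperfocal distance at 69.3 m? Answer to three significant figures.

From H = f²/(N·c) + f, with f ≪ H: f ≈ √(H·N·c) = √(69300 × 4 × 0.013) = √3603.6 ≈ 60.03 mm.
The +f correction barely moves this — solving exactly, f² + N·c·f − N·c·H = 0 ⇒ f = (−N·c + √((N·c)² + 4·N·c·H))/2 = (−0.052 + √14414)/2 ≈ 60.004 mm, so f ≈ 60.0 mm.

60.0 mm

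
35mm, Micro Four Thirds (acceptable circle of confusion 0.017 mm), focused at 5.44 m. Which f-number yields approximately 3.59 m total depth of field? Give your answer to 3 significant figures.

Write h = H − f = f²/(N·c). The thin-lens limits are Dn = s·h/(h + (s−f)) and Df = s·h/(h − (s−f)), so DoF = Df − Dn = 2·s·(s−f)·h / (h² − (s−f)²).
That is a quadratic in h: DoF·h² − 2·s·(s−f)·h − DoF·(s−f)² = 0 ⇒ h = (s−f)·(s + √(s² + DoF²)) / DoF = 5405 × (5440 + √(5440² + 3590²)) / 3590 = 5405 × (5440 + 6517.80) / 3590 ≈ 18003 mm.
Then N = f²/(c·h) = 35² / (0.017 × 18003) = 1225 / 306.06 ≈ 4.

f/4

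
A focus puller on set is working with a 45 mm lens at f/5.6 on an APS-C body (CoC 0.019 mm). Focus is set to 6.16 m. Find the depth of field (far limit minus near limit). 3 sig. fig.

Hyperfocal distance H = f²/(N·c) + f = 45²/(5.6 × 0.019) + 45 = 2025/0.1064 + 45 ≈ 19077.0 mm ≈ 19.08 m.
Near limit Dn = s·(H − f)/(H + s − 2f) = 6160 × (19077.0 − 45) / (19077.0 + 6160 − 2 × 45) = 6160 × 19032.0 / 25147.0 ≈ 4662.1 mm.
Far limit Df = s·(H − f)/(H − s) = 6160 × (19077.0 − 45) / (19077.0 − 6160) = 6160 × 19032.0 / 12917.0 ≈ 9076.2 mm.
Depth of field = Df − Dn = 9076.2 − 4662.1 ≈ 4414.1 mm ≈ 4.41 m.

4.41 m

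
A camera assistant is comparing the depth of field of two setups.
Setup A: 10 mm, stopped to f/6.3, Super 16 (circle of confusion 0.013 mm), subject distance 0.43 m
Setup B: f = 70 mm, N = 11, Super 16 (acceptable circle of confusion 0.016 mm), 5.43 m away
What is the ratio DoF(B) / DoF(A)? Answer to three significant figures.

6.47

Setup A: H = 10²/(6.3×0.013) + 10 ≈ 1231.0 mm; DoF = Df − Dn = 655.47 − 319.95 ≈ 335.52 mm.
Setup B: H = 70²/(11×0.016) + 70 ≈ 27910.9 mm; DoF = Df − Dn = 6724.6 − 4553.4 ≈ 2171.2 mm.
Ratio = 2171.2 / 335.52 ≈ 6.47.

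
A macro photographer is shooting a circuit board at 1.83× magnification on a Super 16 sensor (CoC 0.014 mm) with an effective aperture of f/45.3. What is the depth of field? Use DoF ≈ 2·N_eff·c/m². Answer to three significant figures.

At magnification m, DoF ≈ 2·N_eff·c/m² = 2 × 45.3 × 0.014 / 1.83² = 1.268 / 3.349 ≈ 0.379 mm.

0.379 mm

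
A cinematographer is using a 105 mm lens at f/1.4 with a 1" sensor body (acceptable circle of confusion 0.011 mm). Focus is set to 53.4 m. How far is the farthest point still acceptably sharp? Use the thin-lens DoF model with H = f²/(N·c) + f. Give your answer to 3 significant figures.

57.7 m

Hyperfocal distance H = f²/(N·c) + f = 105²/(1.4 × 0.011) + 105 = 11025/0.0154 + 105 ≈ 716014.1 mm ≈ 716.0 m.
Far limit Df = s·(H − f)/(H − s) = 53400 × (716014.1 − 105) / (716014.1 − 53400) = 53400 × 715909.1 / 662614.1 ≈ 57695 mm ≈ 57.7 m.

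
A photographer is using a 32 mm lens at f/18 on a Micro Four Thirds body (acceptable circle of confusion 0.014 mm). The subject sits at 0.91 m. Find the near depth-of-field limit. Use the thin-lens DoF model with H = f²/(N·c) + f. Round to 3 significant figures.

Hyperfocal distance H = f²/(N·c) + f = 32²/(18 × 0.014) + 32 = 1024/0.252 + 32 ≈ 4095.5 mm ≈ 4.095 m.
Near limit Dn = s·(H − f)/(H + s − 2f) = 910 × (4095.5 − 32) / (4095.5 + 910 − 2 × 32) = 910 × 4063.5 / 4941.5 ≈ 748.31 mm ≈ 0.748 m.

0.748 m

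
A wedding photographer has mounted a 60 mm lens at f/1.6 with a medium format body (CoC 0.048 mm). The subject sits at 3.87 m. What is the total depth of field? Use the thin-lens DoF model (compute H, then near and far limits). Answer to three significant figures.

Hyperfocal distance H = f²/(N·c) + f = 60²/(1.6 × 0.048) + 60 = 3600/0.0768 + 60 ≈ 46935.0 mm ≈ 46.93 m.
Near limit Dn = s·(H − f)/(H + s − 2f) = 3870 × (46935.0 − 60) / (46935.0 + 3870 − 2 × 60) = 3870 × 46875.0 / 50685.0 ≈ 3579.09 mm.
Far limit Df = s·(H − f)/(H − s) = 3870 × (46935.0 − 60) / (46935.0 − 3870) = 3870 × 46875.0 / 43065.0 ≈ 4212.38 mm.
Depth of field = Df − Dn = 4212.38 − 3579.09 ≈ 633.29 mm ≈ 0.633 m.

0.633 m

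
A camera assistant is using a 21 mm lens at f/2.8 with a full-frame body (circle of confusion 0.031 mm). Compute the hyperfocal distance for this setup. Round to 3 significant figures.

5.10 m

Hyperfocal distance H = f²/(N·c) + f = 21²/(2.8 × 0.031) + 21 = 441/0.0868 + 21 ≈ 5101.6 mm ≈ 5.10 m.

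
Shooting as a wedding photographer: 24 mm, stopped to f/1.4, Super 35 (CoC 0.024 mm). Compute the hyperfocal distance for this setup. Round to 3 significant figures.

Hyperfocal distance H = f²/(N·c) + f = 24²/(1.4 × 0.024) + 24 = 576/0.0336 + 24 ≈ 17166.9 mm ≈ 17.2 m.

17.2 m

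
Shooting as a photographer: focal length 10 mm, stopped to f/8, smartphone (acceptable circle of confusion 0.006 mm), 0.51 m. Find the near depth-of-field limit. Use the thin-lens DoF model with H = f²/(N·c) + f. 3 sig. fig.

Hyperfocal distance H = f²/(N·c) + f = 10²/(8 × 0.006) + 10 = 100/0.048 + 10 ≈ 2093.3 mm ≈ 2.093 m.
Near limit Dn = s·(H − f)/(H + s − 2f) = 510 × (2093.3 − 10) / (2093.3 + 510 − 2 × 10) = 510 × 2083.3 / 2583.3 ≈ 411.29 mm.

411 mm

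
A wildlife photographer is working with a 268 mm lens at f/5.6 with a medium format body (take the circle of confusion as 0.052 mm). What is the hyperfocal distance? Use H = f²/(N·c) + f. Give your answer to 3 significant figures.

Hyperfocal distance H = f²/(N·c) + f = 268²/(5.6 × 0.052) + 268 = 71824/0.2912 + 268 ≈ 246916.4 mm ≈ 247 m.

247 m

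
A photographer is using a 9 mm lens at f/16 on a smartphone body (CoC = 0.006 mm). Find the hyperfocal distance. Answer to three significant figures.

0.853 m

Hyperfocal distance H = f²/(N·c) + f = 9²/(16 × 0.006) + 9 = 81/0.096 + 9 ≈ 852.8 mm ≈ 0.853 m.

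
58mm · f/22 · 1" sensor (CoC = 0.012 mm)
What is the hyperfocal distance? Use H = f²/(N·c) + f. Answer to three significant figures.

12.8 m

Hyperfocal distance H = f²/(N·c) + f = 58²/(22 × 0.012) + 58 = 3364/0.264 + 58 ≈ 12800.4 mm ≈ 12.8 m.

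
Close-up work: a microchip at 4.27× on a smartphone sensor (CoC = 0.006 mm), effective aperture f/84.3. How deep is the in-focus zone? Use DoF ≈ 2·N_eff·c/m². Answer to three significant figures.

0.0555 mm

At magnification m, DoF ≈ 2·N_eff·c/m² = 2 × 84.3 × 0.006 / 4.27² = 1.012 / 18.23 ≈ 0.0555 mm.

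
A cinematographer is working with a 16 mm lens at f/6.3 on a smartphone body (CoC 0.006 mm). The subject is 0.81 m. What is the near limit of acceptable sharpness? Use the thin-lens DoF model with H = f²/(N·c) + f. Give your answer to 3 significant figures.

Hyperfocal distance H = f²/(N·c) + f = 16²/(6.3 × 0.006) + 16 = 256/0.0378 + 16 ≈ 6788.5 mm ≈ 6.788 m.
Near limit Dn = s·(H − f)/(H + s − 2f) = 810 × (6788.5 − 16) / (6788.5 + 810 − 2 × 16) = 810 × 6772.5 / 7566.5 ≈ 725.00 mm ≈ 0.725 m.

0.725 m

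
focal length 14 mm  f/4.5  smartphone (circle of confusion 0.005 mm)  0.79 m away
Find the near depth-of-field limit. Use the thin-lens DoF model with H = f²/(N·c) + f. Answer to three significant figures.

Hyperfocal distance H = f²/(N·c) + f = 14²/(4.5 × 0.005) + 14 = 196/0.0225 + 14 ≈ 8725.1 mm ≈ 8.725 m.
Near limit Dn = s·(H − f)/(H + s − 2f) = 790 × (8725.1 − 14) / (8725.1 + 790 − 2 × 14) = 790 × 8711.1 / 9487.1 ≈ 725.38 mm ≈ 0.725 m.

0.725 m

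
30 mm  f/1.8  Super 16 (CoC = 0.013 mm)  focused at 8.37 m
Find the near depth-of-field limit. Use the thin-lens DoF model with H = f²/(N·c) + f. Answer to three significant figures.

Hyperfocal distance H = f²/(N·c) + f = 30²/(1.8 × 0.013) + 30 = 900/0.0234 + 30 ≈ 38491.5 mm ≈ 38.49 m.
Near limit Dn = s·(H − f)/(H + s − 2f) = 8370 × (38491.5 − 30) / (38491.5 + 8370 − 2 × 30) = 8370 × 38461.5 / 46801.5 ≈ 6878.5 mm ≈ 6.88 m.

6.88 m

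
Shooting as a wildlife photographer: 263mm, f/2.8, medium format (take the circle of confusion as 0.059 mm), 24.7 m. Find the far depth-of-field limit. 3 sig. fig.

Hyperfocal distance H = f²/(N·c) + f = 263²/(2.8 × 0.059) + 263 = 69169/0.1652 + 263 ≈ 418961.5 mm ≈ 419.0 m.
Far limit Df = s·(H − f)/(H − s) = 24700 × (418961.5 − 263) / (418961.5 − 24700) = 24700 × 418698.5 / 394261.5 ≈ 26231 mm ≈ 26.2 m.

26.2 m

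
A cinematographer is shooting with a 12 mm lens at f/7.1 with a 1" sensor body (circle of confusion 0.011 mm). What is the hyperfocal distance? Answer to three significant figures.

Hyperfocal distance H = f²/(N·c) + f = 12²/(7.1 × 0.011) + 12 = 144/0.0781 + 12 ≈ 1855.8 mm ≈ 1.86 m.

1.86 m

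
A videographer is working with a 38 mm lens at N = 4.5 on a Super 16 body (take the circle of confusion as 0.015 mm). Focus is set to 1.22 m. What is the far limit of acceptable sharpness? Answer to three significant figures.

Hyperfocal distance H = f²/(N·c) + f = 38²/(4.5 × 0.015) + 38 = 1444/0.0675 + 38 ≈ 21430.6 mm ≈ 21.43 m.
Far limit Df = s·(H − f)/(H − s) = 1220 × (21430.6 − 38) / (21430.6 − 1220) = 1220 × 21392.6 / 20210.6 ≈ 1291.4 mm ≈ 1.29 m.

1.29 m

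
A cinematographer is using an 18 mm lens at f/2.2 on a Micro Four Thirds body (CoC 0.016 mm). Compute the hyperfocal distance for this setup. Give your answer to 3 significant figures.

9.22 m

Hyperfocal distance H = f²/(N·c) + f = 18²/(2.2 × 0.016) + 18 = 324/0.0352 + 18 ≈ 9222.5 mm ≈ 9.22 m.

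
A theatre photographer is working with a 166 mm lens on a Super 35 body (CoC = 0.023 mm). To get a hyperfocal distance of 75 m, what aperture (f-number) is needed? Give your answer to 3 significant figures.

f/16

Rearrange H = f²/(N·c) + f for N: N = f² / ((H − f)·c).
N = 166² / ((75000 − 166) × 0.023) = 27556 / 1721 ≈ 16.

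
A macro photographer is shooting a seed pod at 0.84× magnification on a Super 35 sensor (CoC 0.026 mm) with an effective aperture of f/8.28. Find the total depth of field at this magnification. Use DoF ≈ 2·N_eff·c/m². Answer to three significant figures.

At magnification m, DoF ≈ 2·N_eff·c/m² = 2 × 8.28 × 0.026 / 0.84² = 0.4306 / 0.7056 ≈ 0.61 mm.

0.610 mm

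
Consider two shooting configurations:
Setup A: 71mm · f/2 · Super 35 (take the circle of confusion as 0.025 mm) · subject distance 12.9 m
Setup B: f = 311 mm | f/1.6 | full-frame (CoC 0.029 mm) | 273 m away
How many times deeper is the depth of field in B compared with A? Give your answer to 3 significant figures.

21.8

Setup A: H = 71²/(2×0.025) + 71 ≈ 100891.0 mm; DoF = Df − Dn = 14780.8 − 11443.8 ≈ 3337.0 mm.
Setup B: H = 311²/(1.6×0.029) + 311 ≈ 2084815.3 mm; DoF = Df − Dn = 314088 − 241418 ≈ 72670 mm.
Ratio = 72670 / 3337.0 ≈ 21.8.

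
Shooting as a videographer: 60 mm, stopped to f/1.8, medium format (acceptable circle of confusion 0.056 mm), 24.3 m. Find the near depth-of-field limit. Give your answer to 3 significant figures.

14.5 m

Hyperfocal distance H = f²/(N·c) + f = 60²/(1.8 × 0.056) + 60 = 3600/0.1008 + 60 ≈ 35774.3 mm ≈ 35.77 m.
Near limit Dn = s·(H − f)/(H + s − 2f) = 24300 × (35774.3 − 60) / (35774.3 + 24300 − 2 × 60) = 24300 × 35714.3 / 59954.3 ≈ 14475 mm ≈ 14.5 m.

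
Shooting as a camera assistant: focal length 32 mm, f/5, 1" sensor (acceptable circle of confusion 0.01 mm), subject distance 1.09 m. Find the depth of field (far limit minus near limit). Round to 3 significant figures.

Hyperfocal distance H = f²/(N·c) + f = 32²/(5 × 0.01) + 32 = 1024/0.05 + 32 ≈ 20512.0 mm ≈ 20.51 m.
Near limit Dn = s·(H − f)/(H + s − 2f) = 1090 × (20512.0 − 32) / (20512.0 + 1090 − 2 × 32) = 1090 × 20480.0 / 21538.0 ≈ 1036.46 mm.
Far limit Df = s·(H − f)/(H − s) = 1090 × (20512.0 − 32) / (20512.0 − 1090) = 1090 × 20480.0 / 19422.0 ≈ 1149.38 mm.
Depth of field = Df − Dn = 1149.38 − 1036.46 ≈ 112.92 mm.

113 mm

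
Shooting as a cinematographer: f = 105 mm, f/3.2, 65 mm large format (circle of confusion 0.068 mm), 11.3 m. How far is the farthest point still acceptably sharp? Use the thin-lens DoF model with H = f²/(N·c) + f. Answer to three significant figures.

Hyperfocal distance H = f²/(N·c) + f = 105²/(3.2 × 0.068) + 105 = 11025/0.2176 + 105 ≈ 50771.4 mm ≈ 50.77 m.
Far limit Df = s·(H − f)/(H − s) = 11300 × (50771.4 − 105) / (50771.4 − 11300) = 11300 × 50666.4 / 39471.4 ≈ 14505 mm ≈ 14.5 m.

14.5 m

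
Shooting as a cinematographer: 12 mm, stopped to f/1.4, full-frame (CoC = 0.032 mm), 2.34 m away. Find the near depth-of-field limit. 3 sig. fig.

1.36 m

Hyperfocal distance H = f²/(N·c) + f = 12²/(1.4 × 0.032) + 12 = 144/0.0448 + 12 ≈ 3226.3 mm ≈ 3.226 m.
Near limit Dn = s·(H − f)/(H + s − 2f) = 2340 × (3226.3 − 12) / (3226.3 + 2340 − 2 × 12) = 2340 × 3214.3 / 5542.3 ≈ 1357.1 mm ≈ 1.36 m.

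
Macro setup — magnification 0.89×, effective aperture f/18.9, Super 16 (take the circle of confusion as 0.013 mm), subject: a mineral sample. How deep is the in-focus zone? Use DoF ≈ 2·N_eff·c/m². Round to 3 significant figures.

At magnification m, DoF ≈ 2·N_eff·c/m² = 2 × 18.9 × 0.013 / 0.89² = 0.4914 / 0.7921 ≈ 0.62 mm.

0.620 mm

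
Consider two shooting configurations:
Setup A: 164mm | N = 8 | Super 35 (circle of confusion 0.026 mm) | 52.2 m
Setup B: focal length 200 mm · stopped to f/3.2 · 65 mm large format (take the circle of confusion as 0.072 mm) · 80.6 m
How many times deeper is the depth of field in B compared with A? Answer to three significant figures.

1.90

Setup A: H = 164²/(8×0.026) + 164 ≈ 129471.7 mm; DoF = Df − Dn = 87352 − 37221 ≈ 50131 mm.
Setup B: H = 200²/(3.2×0.072) + 200 ≈ 173811.1 mm; DoF = Df − Dn = 150122 − 55088 ≈ 95034 mm.
Ratio = 95034 / 50131 ≈ 1.90.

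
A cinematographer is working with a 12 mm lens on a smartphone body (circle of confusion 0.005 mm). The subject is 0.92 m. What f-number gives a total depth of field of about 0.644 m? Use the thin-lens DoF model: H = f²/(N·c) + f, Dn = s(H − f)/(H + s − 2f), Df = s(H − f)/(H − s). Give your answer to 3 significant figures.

f/10

Write h = H − f = f²/(N·c). The thin-lens limits are Dn = s·h/(h + (s−f)) and Df = s·h/(h − (s−f)), so DoF = Df − Dn = 2·s·(s−f)·h / (h² − (s−f)²).
That is a quadratic in h: DoF·h² − 2·s·(s−f)·h − DoF·(s−f)² = 0 ⇒ h = (s−f)·(s + √(s² + DoF²)) / DoF = 908 × (920 + √(920² + 644²)) / 644 = 908 × (920 + 1123.00) / 644 ≈ 2880.5 mm.
Then N = f²/(c·h) = 12² / (0.005 × 2880.5) = 144 / 14.403 ≈ 10.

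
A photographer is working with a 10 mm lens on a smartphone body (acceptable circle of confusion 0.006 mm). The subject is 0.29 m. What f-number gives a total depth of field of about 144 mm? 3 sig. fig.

Write h = H − f = f²/(N·c). The thin-lens limits are Dn = s·h/(h + (s−f)) and Df = s·h/(h − (s−f)), so DoF = Df − Dn = 2·s·(s−f)·h / (h² − (s−f)²).
That is a quadratic in h: DoF·h² − 2·s·(s−f)·h − DoF·(s−f)² = 0 ⇒ h = (s−f)·(s + √(s² + DoF²)) / DoF = 280 × (290 + √(290² + 144²)) / 144 = 280 × (290 + 323.784) / 144 ≈ 1193.5 mm.
Then N = f²/(c·h) = 10² / (0.006 × 1193.5) = 100 / 7.1608 ≈ 14.

f/14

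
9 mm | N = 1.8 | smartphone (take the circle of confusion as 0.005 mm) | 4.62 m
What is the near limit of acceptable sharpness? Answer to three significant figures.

Hyperfocal distance H = f²/(N·c) + f = 9²/(1.8 × 0.005) + 9 = 81/0.009 + 9 ≈ 9009.0 mm ≈ 9.009 m.
Near limit Dn = s·(H − f)/(H + s − 2f) = 4620 × (9009.0 − 9) / (9009.0 + 4620 − 2 × 9) = 4620 × 9000.0 / 13611.0 ≈ 3054.9 mm ≈ 3.05 m.

3.05 m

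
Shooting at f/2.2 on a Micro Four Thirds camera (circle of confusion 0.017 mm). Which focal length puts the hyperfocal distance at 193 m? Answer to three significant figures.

From H = f²/(N·c) + f, with f ≪ H: f ≈ √(H·N·c) = √(193000 × 2.2 × 0.017) = √7218.2 ≈ 84.96 mm.
Exact: f² + N·c·f − N·c·H = 0 ⇒ f = (−N·c + √((N·c)² + 4·N·c·H))/2 = (−0.0374 + √28873)/2 ≈ 84.941 mm ≈ 84.9 mm.

84.9 mm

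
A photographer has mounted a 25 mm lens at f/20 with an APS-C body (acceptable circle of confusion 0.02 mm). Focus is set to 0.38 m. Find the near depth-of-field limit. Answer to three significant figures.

Hyperfocal distance H = f²/(N·c) + f = 25²/(20 × 0.02) + 25 = 625/0.4 + 25 ≈ 1587.5 mm ≈ 1.587 m.
Near limit Dn = s·(H − f)/(H + s − 2f) = 380 × (1587.5 − 25) / (1587.5 + 380 − 2 × 25) = 380 × 1562.5 / 1917.5 ≈ 309.65 mm.

310 mm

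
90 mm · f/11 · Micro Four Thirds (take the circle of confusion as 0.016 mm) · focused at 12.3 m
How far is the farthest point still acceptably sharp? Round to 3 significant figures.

Hyperfocal distance H = f²/(N·c) + f = 90²/(11 × 0.016) + 90 = 8100/0.176 + 90 ≈ 46112.7 mm ≈ 46.11 m.
Far limit Df = s·(H − f)/(H − s) = 12300 × (46112.7 − 90) / (46112.7 − 12300) = 12300 × 46022.7 / 33812.7 ≈ 16742 mm ≈ 16.7 m.

16.7 m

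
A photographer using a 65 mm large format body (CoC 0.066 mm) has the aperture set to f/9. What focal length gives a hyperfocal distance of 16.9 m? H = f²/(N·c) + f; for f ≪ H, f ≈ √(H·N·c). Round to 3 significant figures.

From H = f²/(N·c) + f, with f ≪ H: f ≈ √(H·N·c) = √(16900 × 9 × 0.066) = √10039 ≈ 100.2 mm.
Exact: f² + N·c·f − N·c·H = 0 ⇒ f = (−N·c + √((N·c)² + 4·N·c·H))/2 = (−0.594 + √40155)/2 ≈ 99.896 mm ≈ 99.9 mm.

99.9 mm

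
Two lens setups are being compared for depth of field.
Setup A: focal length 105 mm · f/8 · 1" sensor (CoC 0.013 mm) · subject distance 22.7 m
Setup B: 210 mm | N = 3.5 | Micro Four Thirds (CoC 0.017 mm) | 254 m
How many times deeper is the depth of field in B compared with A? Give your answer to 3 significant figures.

Setup A: H = 105²/(8×0.013) + 105 ≈ 106114.6 mm; DoF = Df − Dn = 28849 − 18712 ≈ 10137 mm.
Setup B: H = 210²/(3.5×0.017) + 210 ≈ 741386.5 mm; DoF = Df − Dn = 386262 − 189211 ≈ 197051 mm.
Ratio = 197051 / 10137 ≈ 19.4.

19.4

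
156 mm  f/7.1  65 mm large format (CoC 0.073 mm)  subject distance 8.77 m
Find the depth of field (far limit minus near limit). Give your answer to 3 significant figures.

Hyperfocal distance H = f²/(N·c) + f = 156²/(7.1 × 0.073) + 156 = 24336/0.5183 + 156 ≈ 47109.5 mm ≈ 47.11 m.
Near limit Dn = s·(H − f)/(H + s − 2f) = 8770 × (47109.5 − 156) / (47109.5 + 8770 − 2 × 156) = 8770 × 46953.5 / 55567.5 ≈ 7410.5 mm.
Far limit Df = s·(H − f)/(H − s) = 8770 × (47109.5 − 156) / (47109.5 − 8770) = 8770 × 46953.5 / 38339.5 ≈ 10740.4 mm.
Depth of field = Df − Dn = 10740.4 − 7410.5 ≈ 3329.9 mm ≈ 3.33 m.

3.33 m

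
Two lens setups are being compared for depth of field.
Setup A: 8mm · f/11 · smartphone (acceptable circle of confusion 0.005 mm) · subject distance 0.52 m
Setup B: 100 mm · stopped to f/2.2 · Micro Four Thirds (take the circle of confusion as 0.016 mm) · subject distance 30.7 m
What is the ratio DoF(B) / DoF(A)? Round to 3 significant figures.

Setup A: H = 8²/(11×0.005) + 8 ≈ 1171.6 mm; DoF = Df − Dn = 928.57 − 361.11 ≈ 567.46 mm.
Setup B: H = 100²/(2.2×0.016) + 100 ≈ 284190.9 mm; DoF = Df − Dn = 34405.9 − 27714.8 ≈ 6691.1 mm.
Ratio = 6691.1 / 567.46 ≈ 11.8.

11.8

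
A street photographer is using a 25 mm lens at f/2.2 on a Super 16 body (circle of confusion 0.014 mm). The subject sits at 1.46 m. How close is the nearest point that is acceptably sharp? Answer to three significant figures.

1.36 m

Hyperfocal distance H = f²/(N·c) + f = 25²/(2.2 × 0.014) + 25 = 625/0.0308 + 25 ≈ 20317.2 mm ≈ 20.32 m.
Near limit Dn = s·(H − f)/(H + s − 2f) = 1460 × (20317.2 − 25) / (20317.2 + 1460 − 2 × 25) = 1460 × 20292.2 / 21727.2 ≈ 1363.6 mm ≈ 1.36 m.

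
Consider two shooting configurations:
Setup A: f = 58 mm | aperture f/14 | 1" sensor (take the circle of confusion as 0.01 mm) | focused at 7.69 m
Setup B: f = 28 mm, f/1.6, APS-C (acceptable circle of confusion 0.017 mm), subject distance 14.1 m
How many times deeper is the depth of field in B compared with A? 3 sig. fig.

Setup A: H = 58²/(14×0.01) + 58 ≈ 24086.6 mm; DoF = Df − Dn = 11269.4 − 5836.3 ≈ 5433.1 mm.
Setup B: H = 28²/(1.6×0.017) + 28 ≈ 28851.5 mm; DoF = Df − Dn = 27550 − 9474 ≈ 18076 mm.
Ratio = 18076 / 5433.1 ≈ 3.33.

3.33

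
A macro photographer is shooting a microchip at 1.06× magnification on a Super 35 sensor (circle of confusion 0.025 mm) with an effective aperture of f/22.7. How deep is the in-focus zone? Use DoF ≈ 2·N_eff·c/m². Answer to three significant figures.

At magnification m, DoF ≈ 2·N_eff·c/m² = 2 × 22.7 × 0.025 / 1.06² = 1.135 / 1.124 ≈ 1.01 mm.

1.01 mm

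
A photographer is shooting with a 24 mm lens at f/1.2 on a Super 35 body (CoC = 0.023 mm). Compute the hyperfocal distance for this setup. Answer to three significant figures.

20.9 m

Hyperfocal distance H = f²/(N·c) + f = 24²/(1.2 × 0.023) + 24 = 576/0.0276 + 24 ≈ 20893.6 mm ≈ 20.9 m.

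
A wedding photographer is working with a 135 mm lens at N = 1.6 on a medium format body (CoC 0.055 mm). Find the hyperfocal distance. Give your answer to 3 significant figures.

Hyperfocal distance H = f²/(N·c) + f = 135²/(1.6 × 0.055) + 135 = 18225/0.088 + 135 ≈ 207237.3 mm ≈ 207 m.

207 m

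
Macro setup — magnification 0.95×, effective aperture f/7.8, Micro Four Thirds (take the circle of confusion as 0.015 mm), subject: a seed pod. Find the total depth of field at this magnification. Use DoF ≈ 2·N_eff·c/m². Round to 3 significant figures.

0.259 mm

At magnification m, DoF ≈ 2·N_eff·c/m² = 2 × 7.8 × 0.015 / 0.95² = 0.234 / 0.9025 ≈ 0.259 mm.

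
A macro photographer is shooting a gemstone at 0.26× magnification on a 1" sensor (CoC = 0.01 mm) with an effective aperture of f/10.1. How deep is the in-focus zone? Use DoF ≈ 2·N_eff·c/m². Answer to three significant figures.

At magnification m, DoF ≈ 2·N_eff·c/m² = 2 × 10.1 × 0.01 / 0.26² = 0.202 / 0.0676 ≈ 2.99 mm.

2.99 mm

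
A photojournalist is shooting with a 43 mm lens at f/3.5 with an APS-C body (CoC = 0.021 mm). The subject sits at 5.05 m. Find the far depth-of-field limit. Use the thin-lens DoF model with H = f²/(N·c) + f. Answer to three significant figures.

Hyperfocal distance H = f²/(N·c) + f = 43²/(3.5 × 0.021) + 43 = 1849/0.0735 + 43 ≈ 25199.5 mm ≈ 25.20 m.
Far limit Df = s·(H − f)/(H − s) = 5050 × (25199.5 − 43) / (25199.5 − 5050) = 5050 × 25156.5 / 20149.5 ≈ 6304.9 mm ≈ 6.30 m.

6.30 m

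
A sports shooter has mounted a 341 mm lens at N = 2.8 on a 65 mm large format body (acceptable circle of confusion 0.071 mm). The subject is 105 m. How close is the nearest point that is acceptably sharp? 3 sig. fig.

89.1 m

Hyperfocal distance H = f²/(N·c) + f = 341²/(2.8 × 0.071) + 341 = 116281/0.1988 + 341 ≈ 585255.5 mm ≈ 585.3 m.
Near limit Dn = s·(H − f)/(H + s − 2f) = 105000 × (585255.5 − 341) / (585255.5 + 105000 − 2 × 341) = 105000 × 584914.5 / 689573.5 ≈ 89064 mm ≈ 89.1 m.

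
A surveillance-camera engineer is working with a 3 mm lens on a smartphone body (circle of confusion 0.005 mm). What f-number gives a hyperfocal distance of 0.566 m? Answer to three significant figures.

f/3.20

Rearrange H = f²/(N·c) + f for N: N = f² / ((H − f)·c).
N = 3² / ((566 − 3) × 0.005) = 9 / 2.815 ≈ 3.20.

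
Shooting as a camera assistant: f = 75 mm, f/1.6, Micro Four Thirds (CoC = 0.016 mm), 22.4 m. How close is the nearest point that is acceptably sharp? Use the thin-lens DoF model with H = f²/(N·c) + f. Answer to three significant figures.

Hyperfocal distance H = f²/(N·c) + f = 75²/(1.6 × 0.016) + 75 = 5625/0.0256 + 75 ≈ 219801.6 mm ≈ 219.8 m.
Near limit Dn = s·(H − f)/(H + s − 2f) = 22400 × (219801.6 − 75) / (219801.6 + 22400 − 2 × 75) = 22400 × 219726.6 / 242051.6 ≈ 20334 mm ≈ 20.3 m.

20.3 m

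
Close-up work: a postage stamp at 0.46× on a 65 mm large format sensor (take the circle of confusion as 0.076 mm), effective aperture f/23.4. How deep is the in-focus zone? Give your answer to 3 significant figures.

At magnification m, DoF ≈ 2·N_eff·c/m² = 2 × 23.4 × 0.076 / 0.46² = 3.557 / 0.2116 ≈ 16.8 mm.

16.8 mm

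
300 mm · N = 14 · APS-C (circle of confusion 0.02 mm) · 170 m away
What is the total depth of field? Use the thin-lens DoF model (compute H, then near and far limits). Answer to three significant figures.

Hyperfocal distance H = f²/(N·c) + f = 300²/(14 × 0.02) + 300 = 90000/0.28 + 300 ≈ 321728.6 mm ≈ 321.7 m.
Near limit Dn = s·(H − f)/(H + s − 2f) = 170000 × (321728.6 − 300) / (321728.6 + 170000 − 2 × 300) = 170000 × 321428.6 / 491128.6 ≈ 111260 mm.
Far limit Df = s·(H − f)/(H − s) = 170000 × (321728.6 − 300) / (321728.6 − 170000) = 170000 × 321428.6 / 151728.6 ≈ 360136 mm.
Depth of field = Df − Dn = 360136 − 111260 ≈ 248876 mm ≈ 249 m.

249 m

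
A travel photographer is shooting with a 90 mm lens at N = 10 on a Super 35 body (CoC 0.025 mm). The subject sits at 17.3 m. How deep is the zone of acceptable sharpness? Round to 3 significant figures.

25.6 m

Hyperfocal distance H = f²/(N·c) + f = 90²/(10 × 0.025) + 90 = 8100/0.25 + 90 ≈ 32490.0 mm ≈ 32.49 m.
Near limit Dn = s·(H − f)/(H + s − 2f) = 17300 × (32490.0 − 90) / (32490.0 + 17300 − 2 × 90) = 17300 × 32400.0 / 49610.0 ≈ 11299 mm.
Far limit Df = s·(H − f)/(H − s) = 17300 × (32490.0 − 90) / (32490.0 − 17300) = 17300 × 32400.0 / 15190.0 ≈ 36901 mm.
Depth of field = Df − Dn = 36901 − 11299 ≈ 25602 mm ≈ 25.6 m.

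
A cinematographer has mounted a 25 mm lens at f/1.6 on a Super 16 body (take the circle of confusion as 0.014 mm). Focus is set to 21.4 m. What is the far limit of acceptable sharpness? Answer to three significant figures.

91.5 m

Hyperfocal distance H = f²/(N·c) + f = 25²/(1.6 × 0.014) + 25 = 625/0.0224 + 25 ≈ 27926.8 mm ≈ 27.93 m.
Far limit Df = s·(H − f)/(H − s) = 21400 × (27926.8 − 25) / (27926.8 − 21400) = 21400 × 27901.8 / 6526.8 ≈ 91484 mm ≈ 91.5 m.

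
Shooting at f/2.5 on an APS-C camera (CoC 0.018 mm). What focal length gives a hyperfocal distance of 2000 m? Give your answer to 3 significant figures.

300 mm

From H = f²/(N·c) + f, with f ≪ H: f ≈ √(H·N·c) = √(2000000 × 2.5 × 0.018) = √90000 ≈ 300.0 mm.
The +f correction barely moves this — solving exactly, f² + N·c·f − N·c·H = 0 ⇒ f = (−N·c + √((N·c)² + 4·N·c·H))/2 = (−0.045 + √360000)/2 ≈ 299.98 mm, so f ≈ 300 mm.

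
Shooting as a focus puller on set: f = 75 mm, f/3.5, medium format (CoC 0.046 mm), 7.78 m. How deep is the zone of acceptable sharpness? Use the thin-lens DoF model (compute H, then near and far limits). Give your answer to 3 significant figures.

Hyperfocal distance H = f²/(N·c) + f = 75²/(3.5 × 0.046) + 75 = 5625/0.161 + 75 ≈ 35012.9 mm ≈ 35.01 m.
Near limit Dn = s·(H − f)/(H + s − 2f) = 7780 × (35012.9 − 75) / (35012.9 + 7780 − 2 × 75) = 7780 × 34937.9 / 42642.9 ≈ 6374.3 mm.
Far limit Df = s·(H − f)/(H − s) = 7780 × (35012.9 − 75) / (35012.9 − 7780) = 7780 × 34937.9 / 27232.9 ≈ 9981.2 mm.
Depth of field = Df − Dn = 9981.2 − 6374.3 ≈ 3606.9 mm ≈ 3.61 m.

3.61 m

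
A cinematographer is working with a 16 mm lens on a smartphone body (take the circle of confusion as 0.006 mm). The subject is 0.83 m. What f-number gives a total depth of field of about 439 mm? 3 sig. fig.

f/13

Write h = H − f = f²/(N·c). The thin-lens limits are Dn = s·h/(h + (s−f)) and Df = s·h/(h − (s−f)), so DoF = Df − Dn = 2·s·(s−f)·h / (h² − (s−f)²).
That is a quadratic in h: DoF·h² − 2·s·(s−f)·h − DoF·(s−f)² = 0 ⇒ h = (s−f)·(s + √(s² + DoF²)) / DoF = 814 × (830 + √(830² + 439²)) / 439 = 814 × (830 + 938.947) / 439 ≈ 3280.0 mm.
Then N = f²/(c·h) = 16² / (0.006 × 3280.0) = 256 / 19.680 ≈ 13.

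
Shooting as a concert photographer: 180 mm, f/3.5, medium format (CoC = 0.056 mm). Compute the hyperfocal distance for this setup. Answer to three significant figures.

Hyperfocal distance H = f²/(N·c) + f = 180²/(3.5 × 0.056) + 180 = 32400/0.196 + 180 ≈ 165486.1 mm ≈ 165 m.

165 m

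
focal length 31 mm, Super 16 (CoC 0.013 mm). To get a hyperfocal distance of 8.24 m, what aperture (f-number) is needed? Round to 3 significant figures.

Rearrange H = f²/(N·c) + f for N: N = f² / ((H − f)·c).
N = 31² / ((8240 − 31) × 0.013) = 961 / 106.7 ≈ 9.01.

f/9.01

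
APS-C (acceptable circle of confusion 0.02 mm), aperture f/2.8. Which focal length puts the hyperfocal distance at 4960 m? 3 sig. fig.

From H = f²/(N·c) + f, with f ≪ H: f ≈ √(H·N·c) = √(4960000 × 2.8 × 0.02) = √277760 ≈ 527.0 mm.
The +f correction barely moves this — solving exactly, f² + N·c·f − N·c·H = 0 ⇒ f = (−N·c + √((N·c)² + 4·N·c·H))/2 = (−0.056 + √1111040)/2 ≈ 527.00 mm, so f ≈ 527 mm.

527 mm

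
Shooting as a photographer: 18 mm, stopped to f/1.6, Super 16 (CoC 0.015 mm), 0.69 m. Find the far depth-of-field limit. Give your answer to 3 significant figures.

0.726 m

Hyperfocal distance H = f²/(N·c) + f = 18²/(1.6 × 0.015) + 18 = 324/0.024 + 18 ≈ 13518.0 mm ≈ 13.52 m.
Far limit Df = s·(H − f)/(H − s) = 690 × (13518.0 − 18) / (13518.0 − 690) = 690 × 13500.0 / 12828.0 ≈ 726.15 mm ≈ 0.726 m.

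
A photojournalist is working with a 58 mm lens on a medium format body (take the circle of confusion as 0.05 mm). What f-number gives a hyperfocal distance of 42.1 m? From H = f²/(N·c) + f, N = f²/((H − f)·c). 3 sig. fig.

f/1.60

Rearrange H = f²/(N·c) + f for N: N = f² / ((H − f)·c).
N = 58² / ((42100 − 58) × 0.05) = 3364 / 2102 ≈ 1.60.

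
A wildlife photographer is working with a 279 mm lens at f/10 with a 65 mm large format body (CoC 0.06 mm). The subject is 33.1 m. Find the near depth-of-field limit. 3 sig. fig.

Hyperfocal distance H = f²/(N·c) + f = 279²/(10 × 0.06) + 279 = 77841/0.6 + 279 ≈ 130014.0 mm ≈ 130.0 m.
Near limit Dn = s·(H − f)/(H + s − 2f) = 33100 × (130014.0 − 279) / (130014.0 + 33100 − 2 × 279) = 33100 × 129735.0 / 162556.0 ≈ 26417 mm ≈ 26.4 m.

26.4 m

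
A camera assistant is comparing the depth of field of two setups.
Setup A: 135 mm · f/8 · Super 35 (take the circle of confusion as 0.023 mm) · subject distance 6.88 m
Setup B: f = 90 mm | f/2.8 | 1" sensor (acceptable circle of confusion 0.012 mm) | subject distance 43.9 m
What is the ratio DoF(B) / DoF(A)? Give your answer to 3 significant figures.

Setup A: H = 135²/(8×0.023) + 135 ≈ 99183.9 mm; DoF = Df − Dn = 7382.75 − 6441.36 ≈ 941.39 mm.
Setup B: H = 90²/(2.8×0.012) + 90 ≈ 241161.4 mm; DoF = Df − Dn = 53650 − 37149 ≈ 16501 mm.
Ratio = 16501 / 941.39 ≈ 17.5.

17.5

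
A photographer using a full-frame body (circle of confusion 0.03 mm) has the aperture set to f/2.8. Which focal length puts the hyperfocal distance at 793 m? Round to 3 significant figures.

From H = f²/(N·c) + f, with f ≪ H: f ≈ √(H·N·c) = √(793000 × 2.8 × 0.03) = √66612 ≈ 258.1 mm.
The +f correction barely moves this — solving exactly, f² + N·c·f − N·c·H = 0 ⇒ f = (−N·c + √((N·c)² + 4·N·c·H))/2 = (−0.084 + √266448)/2 ≈ 258.05 mm, so f ≈ 258 mm.

258 mm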